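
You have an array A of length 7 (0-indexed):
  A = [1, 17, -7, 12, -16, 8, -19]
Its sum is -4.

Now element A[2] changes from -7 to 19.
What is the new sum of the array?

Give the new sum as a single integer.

Answer: 22

Derivation:
Old value at index 2: -7
New value at index 2: 19
Delta = 19 - -7 = 26
New sum = old_sum + delta = -4 + (26) = 22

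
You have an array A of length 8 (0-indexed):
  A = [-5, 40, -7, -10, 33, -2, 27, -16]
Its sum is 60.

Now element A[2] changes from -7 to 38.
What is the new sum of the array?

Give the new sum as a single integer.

Answer: 105

Derivation:
Old value at index 2: -7
New value at index 2: 38
Delta = 38 - -7 = 45
New sum = old_sum + delta = 60 + (45) = 105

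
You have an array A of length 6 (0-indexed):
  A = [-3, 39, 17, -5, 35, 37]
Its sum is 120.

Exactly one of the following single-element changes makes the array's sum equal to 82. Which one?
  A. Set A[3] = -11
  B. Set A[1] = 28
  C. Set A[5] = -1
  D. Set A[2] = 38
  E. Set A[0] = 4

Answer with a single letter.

Option A: A[3] -5->-11, delta=-6, new_sum=120+(-6)=114
Option B: A[1] 39->28, delta=-11, new_sum=120+(-11)=109
Option C: A[5] 37->-1, delta=-38, new_sum=120+(-38)=82 <-- matches target
Option D: A[2] 17->38, delta=21, new_sum=120+(21)=141
Option E: A[0] -3->4, delta=7, new_sum=120+(7)=127

Answer: C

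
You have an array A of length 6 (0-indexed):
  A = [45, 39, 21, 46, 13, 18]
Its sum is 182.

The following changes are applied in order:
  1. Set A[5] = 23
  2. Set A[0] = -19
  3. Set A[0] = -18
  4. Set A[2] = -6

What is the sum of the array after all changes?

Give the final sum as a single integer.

Initial sum: 182
Change 1: A[5] 18 -> 23, delta = 5, sum = 187
Change 2: A[0] 45 -> -19, delta = -64, sum = 123
Change 3: A[0] -19 -> -18, delta = 1, sum = 124
Change 4: A[2] 21 -> -6, delta = -27, sum = 97

Answer: 97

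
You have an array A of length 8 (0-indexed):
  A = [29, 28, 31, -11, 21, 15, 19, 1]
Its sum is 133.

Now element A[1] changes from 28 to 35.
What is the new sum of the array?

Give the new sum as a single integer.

Old value at index 1: 28
New value at index 1: 35
Delta = 35 - 28 = 7
New sum = old_sum + delta = 133 + (7) = 140

Answer: 140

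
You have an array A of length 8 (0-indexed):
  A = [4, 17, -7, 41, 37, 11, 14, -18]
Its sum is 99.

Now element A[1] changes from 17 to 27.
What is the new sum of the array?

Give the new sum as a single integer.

Answer: 109

Derivation:
Old value at index 1: 17
New value at index 1: 27
Delta = 27 - 17 = 10
New sum = old_sum + delta = 99 + (10) = 109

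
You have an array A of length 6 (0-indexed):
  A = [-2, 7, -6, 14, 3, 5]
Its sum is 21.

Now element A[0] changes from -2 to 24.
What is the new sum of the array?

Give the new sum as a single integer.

Old value at index 0: -2
New value at index 0: 24
Delta = 24 - -2 = 26
New sum = old_sum + delta = 21 + (26) = 47

Answer: 47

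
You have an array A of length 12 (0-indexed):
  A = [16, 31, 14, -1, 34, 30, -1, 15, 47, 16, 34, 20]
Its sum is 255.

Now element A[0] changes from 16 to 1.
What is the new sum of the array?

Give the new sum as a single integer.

Old value at index 0: 16
New value at index 0: 1
Delta = 1 - 16 = -15
New sum = old_sum + delta = 255 + (-15) = 240

Answer: 240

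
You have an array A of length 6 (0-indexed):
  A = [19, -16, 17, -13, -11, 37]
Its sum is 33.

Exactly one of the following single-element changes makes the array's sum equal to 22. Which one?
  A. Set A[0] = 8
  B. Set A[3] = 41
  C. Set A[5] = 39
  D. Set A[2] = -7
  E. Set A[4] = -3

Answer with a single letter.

Answer: A

Derivation:
Option A: A[0] 19->8, delta=-11, new_sum=33+(-11)=22 <-- matches target
Option B: A[3] -13->41, delta=54, new_sum=33+(54)=87
Option C: A[5] 37->39, delta=2, new_sum=33+(2)=35
Option D: A[2] 17->-7, delta=-24, new_sum=33+(-24)=9
Option E: A[4] -11->-3, delta=8, new_sum=33+(8)=41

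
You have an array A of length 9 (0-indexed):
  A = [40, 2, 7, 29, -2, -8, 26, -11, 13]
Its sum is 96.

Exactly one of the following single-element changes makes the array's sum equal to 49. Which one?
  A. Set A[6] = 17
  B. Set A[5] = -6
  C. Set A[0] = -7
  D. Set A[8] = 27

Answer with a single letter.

Option A: A[6] 26->17, delta=-9, new_sum=96+(-9)=87
Option B: A[5] -8->-6, delta=2, new_sum=96+(2)=98
Option C: A[0] 40->-7, delta=-47, new_sum=96+(-47)=49 <-- matches target
Option D: A[8] 13->27, delta=14, new_sum=96+(14)=110

Answer: C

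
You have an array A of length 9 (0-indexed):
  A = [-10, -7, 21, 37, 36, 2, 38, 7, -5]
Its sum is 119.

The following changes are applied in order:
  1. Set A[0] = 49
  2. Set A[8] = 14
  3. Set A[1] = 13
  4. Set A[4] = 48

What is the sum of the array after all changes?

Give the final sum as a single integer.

Initial sum: 119
Change 1: A[0] -10 -> 49, delta = 59, sum = 178
Change 2: A[8] -5 -> 14, delta = 19, sum = 197
Change 3: A[1] -7 -> 13, delta = 20, sum = 217
Change 4: A[4] 36 -> 48, delta = 12, sum = 229

Answer: 229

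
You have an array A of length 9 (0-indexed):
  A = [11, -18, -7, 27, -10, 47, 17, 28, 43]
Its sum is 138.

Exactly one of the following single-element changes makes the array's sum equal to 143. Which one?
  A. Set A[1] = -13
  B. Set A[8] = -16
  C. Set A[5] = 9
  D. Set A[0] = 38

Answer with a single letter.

Option A: A[1] -18->-13, delta=5, new_sum=138+(5)=143 <-- matches target
Option B: A[8] 43->-16, delta=-59, new_sum=138+(-59)=79
Option C: A[5] 47->9, delta=-38, new_sum=138+(-38)=100
Option D: A[0] 11->38, delta=27, new_sum=138+(27)=165

Answer: A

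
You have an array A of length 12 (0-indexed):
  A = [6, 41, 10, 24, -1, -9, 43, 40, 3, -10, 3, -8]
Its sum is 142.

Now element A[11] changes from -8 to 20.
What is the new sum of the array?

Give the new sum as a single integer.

Answer: 170

Derivation:
Old value at index 11: -8
New value at index 11: 20
Delta = 20 - -8 = 28
New sum = old_sum + delta = 142 + (28) = 170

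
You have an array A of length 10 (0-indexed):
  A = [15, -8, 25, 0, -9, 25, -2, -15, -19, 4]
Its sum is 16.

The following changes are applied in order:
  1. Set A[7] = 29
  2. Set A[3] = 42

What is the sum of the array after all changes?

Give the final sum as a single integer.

Answer: 102

Derivation:
Initial sum: 16
Change 1: A[7] -15 -> 29, delta = 44, sum = 60
Change 2: A[3] 0 -> 42, delta = 42, sum = 102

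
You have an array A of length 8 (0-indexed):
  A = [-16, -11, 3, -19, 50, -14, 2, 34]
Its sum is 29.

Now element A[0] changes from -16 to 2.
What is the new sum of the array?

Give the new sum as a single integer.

Answer: 47

Derivation:
Old value at index 0: -16
New value at index 0: 2
Delta = 2 - -16 = 18
New sum = old_sum + delta = 29 + (18) = 47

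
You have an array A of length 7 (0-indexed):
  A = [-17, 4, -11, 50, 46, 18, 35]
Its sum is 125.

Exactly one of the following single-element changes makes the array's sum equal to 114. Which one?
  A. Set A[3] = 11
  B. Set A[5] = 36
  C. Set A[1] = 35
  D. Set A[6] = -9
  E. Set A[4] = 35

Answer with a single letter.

Option A: A[3] 50->11, delta=-39, new_sum=125+(-39)=86
Option B: A[5] 18->36, delta=18, new_sum=125+(18)=143
Option C: A[1] 4->35, delta=31, new_sum=125+(31)=156
Option D: A[6] 35->-9, delta=-44, new_sum=125+(-44)=81
Option E: A[4] 46->35, delta=-11, new_sum=125+(-11)=114 <-- matches target

Answer: E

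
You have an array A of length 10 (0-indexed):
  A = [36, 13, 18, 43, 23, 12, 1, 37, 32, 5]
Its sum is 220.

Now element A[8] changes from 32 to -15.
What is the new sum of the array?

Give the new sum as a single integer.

Old value at index 8: 32
New value at index 8: -15
Delta = -15 - 32 = -47
New sum = old_sum + delta = 220 + (-47) = 173

Answer: 173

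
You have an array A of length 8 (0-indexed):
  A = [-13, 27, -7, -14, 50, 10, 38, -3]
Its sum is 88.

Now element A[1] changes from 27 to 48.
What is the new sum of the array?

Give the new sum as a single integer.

Old value at index 1: 27
New value at index 1: 48
Delta = 48 - 27 = 21
New sum = old_sum + delta = 88 + (21) = 109

Answer: 109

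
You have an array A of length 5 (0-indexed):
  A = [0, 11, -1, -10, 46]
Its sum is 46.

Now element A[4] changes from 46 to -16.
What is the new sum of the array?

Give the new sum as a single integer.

Old value at index 4: 46
New value at index 4: -16
Delta = -16 - 46 = -62
New sum = old_sum + delta = 46 + (-62) = -16

Answer: -16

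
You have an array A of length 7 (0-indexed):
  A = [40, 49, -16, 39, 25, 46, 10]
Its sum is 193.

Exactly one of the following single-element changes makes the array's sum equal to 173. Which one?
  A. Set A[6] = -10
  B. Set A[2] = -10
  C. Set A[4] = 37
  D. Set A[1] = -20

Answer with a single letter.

Option A: A[6] 10->-10, delta=-20, new_sum=193+(-20)=173 <-- matches target
Option B: A[2] -16->-10, delta=6, new_sum=193+(6)=199
Option C: A[4] 25->37, delta=12, new_sum=193+(12)=205
Option D: A[1] 49->-20, delta=-69, new_sum=193+(-69)=124

Answer: A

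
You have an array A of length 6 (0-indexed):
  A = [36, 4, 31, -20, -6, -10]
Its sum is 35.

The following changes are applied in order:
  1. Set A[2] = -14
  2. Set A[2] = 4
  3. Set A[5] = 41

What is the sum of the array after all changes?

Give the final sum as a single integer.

Answer: 59

Derivation:
Initial sum: 35
Change 1: A[2] 31 -> -14, delta = -45, sum = -10
Change 2: A[2] -14 -> 4, delta = 18, sum = 8
Change 3: A[5] -10 -> 41, delta = 51, sum = 59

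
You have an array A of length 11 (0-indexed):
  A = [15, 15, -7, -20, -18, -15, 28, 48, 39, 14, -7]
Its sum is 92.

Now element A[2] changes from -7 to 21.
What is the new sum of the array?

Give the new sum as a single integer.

Old value at index 2: -7
New value at index 2: 21
Delta = 21 - -7 = 28
New sum = old_sum + delta = 92 + (28) = 120

Answer: 120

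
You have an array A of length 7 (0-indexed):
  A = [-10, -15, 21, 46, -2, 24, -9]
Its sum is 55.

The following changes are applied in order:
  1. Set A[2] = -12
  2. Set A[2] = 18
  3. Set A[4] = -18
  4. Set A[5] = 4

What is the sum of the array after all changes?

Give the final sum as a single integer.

Answer: 16

Derivation:
Initial sum: 55
Change 1: A[2] 21 -> -12, delta = -33, sum = 22
Change 2: A[2] -12 -> 18, delta = 30, sum = 52
Change 3: A[4] -2 -> -18, delta = -16, sum = 36
Change 4: A[5] 24 -> 4, delta = -20, sum = 16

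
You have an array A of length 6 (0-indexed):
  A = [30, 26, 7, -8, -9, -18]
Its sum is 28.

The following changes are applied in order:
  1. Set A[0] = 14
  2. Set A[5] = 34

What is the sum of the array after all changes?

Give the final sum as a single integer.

Initial sum: 28
Change 1: A[0] 30 -> 14, delta = -16, sum = 12
Change 2: A[5] -18 -> 34, delta = 52, sum = 64

Answer: 64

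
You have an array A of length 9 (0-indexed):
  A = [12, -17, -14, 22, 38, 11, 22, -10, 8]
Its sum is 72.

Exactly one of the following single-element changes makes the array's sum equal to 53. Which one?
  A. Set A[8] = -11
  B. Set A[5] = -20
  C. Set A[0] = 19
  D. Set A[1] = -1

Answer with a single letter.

Option A: A[8] 8->-11, delta=-19, new_sum=72+(-19)=53 <-- matches target
Option B: A[5] 11->-20, delta=-31, new_sum=72+(-31)=41
Option C: A[0] 12->19, delta=7, new_sum=72+(7)=79
Option D: A[1] -17->-1, delta=16, new_sum=72+(16)=88

Answer: A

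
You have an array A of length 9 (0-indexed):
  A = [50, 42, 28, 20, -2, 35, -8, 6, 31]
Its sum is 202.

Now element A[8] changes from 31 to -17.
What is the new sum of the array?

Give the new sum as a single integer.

Answer: 154

Derivation:
Old value at index 8: 31
New value at index 8: -17
Delta = -17 - 31 = -48
New sum = old_sum + delta = 202 + (-48) = 154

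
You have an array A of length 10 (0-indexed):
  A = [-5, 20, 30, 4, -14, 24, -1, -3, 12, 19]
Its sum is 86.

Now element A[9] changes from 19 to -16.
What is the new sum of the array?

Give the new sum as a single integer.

Answer: 51

Derivation:
Old value at index 9: 19
New value at index 9: -16
Delta = -16 - 19 = -35
New sum = old_sum + delta = 86 + (-35) = 51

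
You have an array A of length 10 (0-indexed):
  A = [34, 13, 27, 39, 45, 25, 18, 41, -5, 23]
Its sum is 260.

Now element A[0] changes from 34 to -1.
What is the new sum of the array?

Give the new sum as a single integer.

Old value at index 0: 34
New value at index 0: -1
Delta = -1 - 34 = -35
New sum = old_sum + delta = 260 + (-35) = 225

Answer: 225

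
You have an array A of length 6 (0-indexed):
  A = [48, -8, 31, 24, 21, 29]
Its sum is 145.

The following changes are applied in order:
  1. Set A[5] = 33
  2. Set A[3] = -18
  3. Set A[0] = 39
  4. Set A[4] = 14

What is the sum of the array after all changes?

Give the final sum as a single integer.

Answer: 91

Derivation:
Initial sum: 145
Change 1: A[5] 29 -> 33, delta = 4, sum = 149
Change 2: A[3] 24 -> -18, delta = -42, sum = 107
Change 3: A[0] 48 -> 39, delta = -9, sum = 98
Change 4: A[4] 21 -> 14, delta = -7, sum = 91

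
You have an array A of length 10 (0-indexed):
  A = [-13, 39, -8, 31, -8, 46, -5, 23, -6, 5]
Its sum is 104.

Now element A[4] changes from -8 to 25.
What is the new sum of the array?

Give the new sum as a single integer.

Old value at index 4: -8
New value at index 4: 25
Delta = 25 - -8 = 33
New sum = old_sum + delta = 104 + (33) = 137

Answer: 137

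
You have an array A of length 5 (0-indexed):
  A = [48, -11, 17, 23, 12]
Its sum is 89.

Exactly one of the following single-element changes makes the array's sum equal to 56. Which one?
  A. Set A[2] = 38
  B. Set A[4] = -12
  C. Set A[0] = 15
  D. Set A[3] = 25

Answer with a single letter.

Answer: C

Derivation:
Option A: A[2] 17->38, delta=21, new_sum=89+(21)=110
Option B: A[4] 12->-12, delta=-24, new_sum=89+(-24)=65
Option C: A[0] 48->15, delta=-33, new_sum=89+(-33)=56 <-- matches target
Option D: A[3] 23->25, delta=2, new_sum=89+(2)=91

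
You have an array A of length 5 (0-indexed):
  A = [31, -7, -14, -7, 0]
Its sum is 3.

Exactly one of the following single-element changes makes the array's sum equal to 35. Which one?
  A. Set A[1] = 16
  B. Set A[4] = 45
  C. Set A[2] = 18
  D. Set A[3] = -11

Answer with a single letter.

Answer: C

Derivation:
Option A: A[1] -7->16, delta=23, new_sum=3+(23)=26
Option B: A[4] 0->45, delta=45, new_sum=3+(45)=48
Option C: A[2] -14->18, delta=32, new_sum=3+(32)=35 <-- matches target
Option D: A[3] -7->-11, delta=-4, new_sum=3+(-4)=-1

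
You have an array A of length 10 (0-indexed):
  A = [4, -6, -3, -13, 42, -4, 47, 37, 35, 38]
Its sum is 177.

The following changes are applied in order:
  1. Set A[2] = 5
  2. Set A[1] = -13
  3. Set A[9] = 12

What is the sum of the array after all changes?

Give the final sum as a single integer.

Initial sum: 177
Change 1: A[2] -3 -> 5, delta = 8, sum = 185
Change 2: A[1] -6 -> -13, delta = -7, sum = 178
Change 3: A[9] 38 -> 12, delta = -26, sum = 152

Answer: 152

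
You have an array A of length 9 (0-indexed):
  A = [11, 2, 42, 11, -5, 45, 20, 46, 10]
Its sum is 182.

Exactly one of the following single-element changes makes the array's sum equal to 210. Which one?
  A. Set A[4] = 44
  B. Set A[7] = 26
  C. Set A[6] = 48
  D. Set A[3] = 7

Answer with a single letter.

Option A: A[4] -5->44, delta=49, new_sum=182+(49)=231
Option B: A[7] 46->26, delta=-20, new_sum=182+(-20)=162
Option C: A[6] 20->48, delta=28, new_sum=182+(28)=210 <-- matches target
Option D: A[3] 11->7, delta=-4, new_sum=182+(-4)=178

Answer: C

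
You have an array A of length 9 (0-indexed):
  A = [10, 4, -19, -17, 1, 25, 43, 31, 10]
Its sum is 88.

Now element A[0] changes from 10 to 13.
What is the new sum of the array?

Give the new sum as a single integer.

Answer: 91

Derivation:
Old value at index 0: 10
New value at index 0: 13
Delta = 13 - 10 = 3
New sum = old_sum + delta = 88 + (3) = 91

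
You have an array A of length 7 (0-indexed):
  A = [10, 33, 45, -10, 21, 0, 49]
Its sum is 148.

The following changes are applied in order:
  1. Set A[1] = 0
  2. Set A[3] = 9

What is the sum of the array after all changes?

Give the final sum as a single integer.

Answer: 134

Derivation:
Initial sum: 148
Change 1: A[1] 33 -> 0, delta = -33, sum = 115
Change 2: A[3] -10 -> 9, delta = 19, sum = 134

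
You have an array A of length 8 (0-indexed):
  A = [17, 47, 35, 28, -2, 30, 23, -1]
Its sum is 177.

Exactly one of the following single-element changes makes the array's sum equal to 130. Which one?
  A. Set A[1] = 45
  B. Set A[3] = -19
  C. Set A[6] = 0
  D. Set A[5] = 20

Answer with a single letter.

Answer: B

Derivation:
Option A: A[1] 47->45, delta=-2, new_sum=177+(-2)=175
Option B: A[3] 28->-19, delta=-47, new_sum=177+(-47)=130 <-- matches target
Option C: A[6] 23->0, delta=-23, new_sum=177+(-23)=154
Option D: A[5] 30->20, delta=-10, new_sum=177+(-10)=167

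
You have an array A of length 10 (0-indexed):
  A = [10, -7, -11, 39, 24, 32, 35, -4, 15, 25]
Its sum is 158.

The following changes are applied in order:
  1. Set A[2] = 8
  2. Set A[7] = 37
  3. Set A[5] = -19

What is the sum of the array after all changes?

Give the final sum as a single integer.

Initial sum: 158
Change 1: A[2] -11 -> 8, delta = 19, sum = 177
Change 2: A[7] -4 -> 37, delta = 41, sum = 218
Change 3: A[5] 32 -> -19, delta = -51, sum = 167

Answer: 167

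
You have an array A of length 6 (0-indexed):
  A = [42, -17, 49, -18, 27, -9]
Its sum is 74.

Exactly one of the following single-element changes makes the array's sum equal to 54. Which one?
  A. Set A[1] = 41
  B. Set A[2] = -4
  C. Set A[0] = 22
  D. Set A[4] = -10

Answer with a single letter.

Answer: C

Derivation:
Option A: A[1] -17->41, delta=58, new_sum=74+(58)=132
Option B: A[2] 49->-4, delta=-53, new_sum=74+(-53)=21
Option C: A[0] 42->22, delta=-20, new_sum=74+(-20)=54 <-- matches target
Option D: A[4] 27->-10, delta=-37, new_sum=74+(-37)=37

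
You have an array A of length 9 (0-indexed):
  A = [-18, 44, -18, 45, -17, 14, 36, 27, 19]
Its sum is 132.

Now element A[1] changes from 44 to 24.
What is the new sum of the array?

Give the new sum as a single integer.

Old value at index 1: 44
New value at index 1: 24
Delta = 24 - 44 = -20
New sum = old_sum + delta = 132 + (-20) = 112

Answer: 112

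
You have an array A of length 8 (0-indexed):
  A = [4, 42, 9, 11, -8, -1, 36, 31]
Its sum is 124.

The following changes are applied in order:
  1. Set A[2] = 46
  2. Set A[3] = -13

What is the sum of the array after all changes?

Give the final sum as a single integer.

Answer: 137

Derivation:
Initial sum: 124
Change 1: A[2] 9 -> 46, delta = 37, sum = 161
Change 2: A[3] 11 -> -13, delta = -24, sum = 137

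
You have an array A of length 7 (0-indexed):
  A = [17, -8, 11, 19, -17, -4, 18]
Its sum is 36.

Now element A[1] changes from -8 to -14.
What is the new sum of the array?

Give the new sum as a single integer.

Old value at index 1: -8
New value at index 1: -14
Delta = -14 - -8 = -6
New sum = old_sum + delta = 36 + (-6) = 30

Answer: 30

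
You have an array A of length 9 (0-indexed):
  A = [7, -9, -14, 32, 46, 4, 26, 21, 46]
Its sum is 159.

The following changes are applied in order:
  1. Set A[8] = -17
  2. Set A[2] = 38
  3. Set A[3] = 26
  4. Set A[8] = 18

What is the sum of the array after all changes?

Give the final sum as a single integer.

Answer: 177

Derivation:
Initial sum: 159
Change 1: A[8] 46 -> -17, delta = -63, sum = 96
Change 2: A[2] -14 -> 38, delta = 52, sum = 148
Change 3: A[3] 32 -> 26, delta = -6, sum = 142
Change 4: A[8] -17 -> 18, delta = 35, sum = 177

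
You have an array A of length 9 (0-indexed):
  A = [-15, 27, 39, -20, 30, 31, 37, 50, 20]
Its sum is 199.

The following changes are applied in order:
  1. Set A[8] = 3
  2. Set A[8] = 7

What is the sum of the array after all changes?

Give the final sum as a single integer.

Initial sum: 199
Change 1: A[8] 20 -> 3, delta = -17, sum = 182
Change 2: A[8] 3 -> 7, delta = 4, sum = 186

Answer: 186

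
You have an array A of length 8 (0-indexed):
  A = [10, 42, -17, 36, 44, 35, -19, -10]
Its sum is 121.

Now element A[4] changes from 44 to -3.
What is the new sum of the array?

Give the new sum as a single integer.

Answer: 74

Derivation:
Old value at index 4: 44
New value at index 4: -3
Delta = -3 - 44 = -47
New sum = old_sum + delta = 121 + (-47) = 74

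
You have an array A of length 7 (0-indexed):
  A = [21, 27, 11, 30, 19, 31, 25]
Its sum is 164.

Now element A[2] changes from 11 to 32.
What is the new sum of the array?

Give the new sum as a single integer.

Answer: 185

Derivation:
Old value at index 2: 11
New value at index 2: 32
Delta = 32 - 11 = 21
New sum = old_sum + delta = 164 + (21) = 185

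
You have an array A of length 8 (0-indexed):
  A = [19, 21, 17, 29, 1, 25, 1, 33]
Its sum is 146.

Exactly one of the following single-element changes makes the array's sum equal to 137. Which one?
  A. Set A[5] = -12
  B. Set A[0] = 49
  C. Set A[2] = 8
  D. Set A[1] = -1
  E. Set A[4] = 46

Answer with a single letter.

Option A: A[5] 25->-12, delta=-37, new_sum=146+(-37)=109
Option B: A[0] 19->49, delta=30, new_sum=146+(30)=176
Option C: A[2] 17->8, delta=-9, new_sum=146+(-9)=137 <-- matches target
Option D: A[1] 21->-1, delta=-22, new_sum=146+(-22)=124
Option E: A[4] 1->46, delta=45, new_sum=146+(45)=191

Answer: C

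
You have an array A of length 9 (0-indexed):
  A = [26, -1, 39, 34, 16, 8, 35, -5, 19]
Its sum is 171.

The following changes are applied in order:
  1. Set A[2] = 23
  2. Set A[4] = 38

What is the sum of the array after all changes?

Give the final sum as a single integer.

Answer: 177

Derivation:
Initial sum: 171
Change 1: A[2] 39 -> 23, delta = -16, sum = 155
Change 2: A[4] 16 -> 38, delta = 22, sum = 177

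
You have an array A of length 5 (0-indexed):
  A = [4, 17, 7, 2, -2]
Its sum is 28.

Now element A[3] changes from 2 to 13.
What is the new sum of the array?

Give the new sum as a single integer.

Old value at index 3: 2
New value at index 3: 13
Delta = 13 - 2 = 11
New sum = old_sum + delta = 28 + (11) = 39

Answer: 39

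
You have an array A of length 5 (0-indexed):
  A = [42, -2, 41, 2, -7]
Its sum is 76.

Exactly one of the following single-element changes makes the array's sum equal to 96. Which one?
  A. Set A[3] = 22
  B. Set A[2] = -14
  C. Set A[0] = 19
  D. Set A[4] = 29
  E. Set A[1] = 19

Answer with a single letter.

Option A: A[3] 2->22, delta=20, new_sum=76+(20)=96 <-- matches target
Option B: A[2] 41->-14, delta=-55, new_sum=76+(-55)=21
Option C: A[0] 42->19, delta=-23, new_sum=76+(-23)=53
Option D: A[4] -7->29, delta=36, new_sum=76+(36)=112
Option E: A[1] -2->19, delta=21, new_sum=76+(21)=97

Answer: A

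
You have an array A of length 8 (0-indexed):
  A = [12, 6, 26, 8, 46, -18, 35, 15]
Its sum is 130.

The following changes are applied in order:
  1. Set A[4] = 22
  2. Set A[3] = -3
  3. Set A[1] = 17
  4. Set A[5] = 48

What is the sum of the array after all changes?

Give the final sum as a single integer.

Answer: 172

Derivation:
Initial sum: 130
Change 1: A[4] 46 -> 22, delta = -24, sum = 106
Change 2: A[3] 8 -> -3, delta = -11, sum = 95
Change 3: A[1] 6 -> 17, delta = 11, sum = 106
Change 4: A[5] -18 -> 48, delta = 66, sum = 172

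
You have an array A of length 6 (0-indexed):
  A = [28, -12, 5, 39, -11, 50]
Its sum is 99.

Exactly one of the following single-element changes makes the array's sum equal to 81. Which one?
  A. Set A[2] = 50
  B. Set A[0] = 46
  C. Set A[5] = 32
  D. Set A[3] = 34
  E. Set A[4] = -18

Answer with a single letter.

Answer: C

Derivation:
Option A: A[2] 5->50, delta=45, new_sum=99+(45)=144
Option B: A[0] 28->46, delta=18, new_sum=99+(18)=117
Option C: A[5] 50->32, delta=-18, new_sum=99+(-18)=81 <-- matches target
Option D: A[3] 39->34, delta=-5, new_sum=99+(-5)=94
Option E: A[4] -11->-18, delta=-7, new_sum=99+(-7)=92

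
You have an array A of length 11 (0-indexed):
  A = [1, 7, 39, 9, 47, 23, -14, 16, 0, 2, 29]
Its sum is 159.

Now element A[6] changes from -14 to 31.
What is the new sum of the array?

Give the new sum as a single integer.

Old value at index 6: -14
New value at index 6: 31
Delta = 31 - -14 = 45
New sum = old_sum + delta = 159 + (45) = 204

Answer: 204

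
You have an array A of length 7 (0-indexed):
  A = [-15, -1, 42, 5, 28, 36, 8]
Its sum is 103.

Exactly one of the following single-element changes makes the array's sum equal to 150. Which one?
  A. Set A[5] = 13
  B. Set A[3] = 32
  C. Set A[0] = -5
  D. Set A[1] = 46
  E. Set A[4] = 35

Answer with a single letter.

Option A: A[5] 36->13, delta=-23, new_sum=103+(-23)=80
Option B: A[3] 5->32, delta=27, new_sum=103+(27)=130
Option C: A[0] -15->-5, delta=10, new_sum=103+(10)=113
Option D: A[1] -1->46, delta=47, new_sum=103+(47)=150 <-- matches target
Option E: A[4] 28->35, delta=7, new_sum=103+(7)=110

Answer: D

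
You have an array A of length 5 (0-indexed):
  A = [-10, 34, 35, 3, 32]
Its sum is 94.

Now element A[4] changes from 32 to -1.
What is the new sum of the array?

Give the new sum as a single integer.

Old value at index 4: 32
New value at index 4: -1
Delta = -1 - 32 = -33
New sum = old_sum + delta = 94 + (-33) = 61

Answer: 61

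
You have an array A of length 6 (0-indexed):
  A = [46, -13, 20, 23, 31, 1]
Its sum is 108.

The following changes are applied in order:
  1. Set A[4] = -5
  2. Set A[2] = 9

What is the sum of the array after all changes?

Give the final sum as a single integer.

Answer: 61

Derivation:
Initial sum: 108
Change 1: A[4] 31 -> -5, delta = -36, sum = 72
Change 2: A[2] 20 -> 9, delta = -11, sum = 61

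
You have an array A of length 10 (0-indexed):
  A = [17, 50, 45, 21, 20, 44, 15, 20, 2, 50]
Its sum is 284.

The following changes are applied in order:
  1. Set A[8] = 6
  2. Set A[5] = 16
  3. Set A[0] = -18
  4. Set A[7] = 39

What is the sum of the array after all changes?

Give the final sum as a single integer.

Initial sum: 284
Change 1: A[8] 2 -> 6, delta = 4, sum = 288
Change 2: A[5] 44 -> 16, delta = -28, sum = 260
Change 3: A[0] 17 -> -18, delta = -35, sum = 225
Change 4: A[7] 20 -> 39, delta = 19, sum = 244

Answer: 244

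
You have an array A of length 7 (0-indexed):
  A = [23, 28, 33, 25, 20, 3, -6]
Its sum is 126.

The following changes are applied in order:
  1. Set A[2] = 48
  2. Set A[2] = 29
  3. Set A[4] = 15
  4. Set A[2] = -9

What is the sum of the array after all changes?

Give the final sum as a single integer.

Initial sum: 126
Change 1: A[2] 33 -> 48, delta = 15, sum = 141
Change 2: A[2] 48 -> 29, delta = -19, sum = 122
Change 3: A[4] 20 -> 15, delta = -5, sum = 117
Change 4: A[2] 29 -> -9, delta = -38, sum = 79

Answer: 79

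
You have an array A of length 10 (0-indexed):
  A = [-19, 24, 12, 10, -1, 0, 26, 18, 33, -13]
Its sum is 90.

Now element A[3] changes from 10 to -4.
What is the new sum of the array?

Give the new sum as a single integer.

Old value at index 3: 10
New value at index 3: -4
Delta = -4 - 10 = -14
New sum = old_sum + delta = 90 + (-14) = 76

Answer: 76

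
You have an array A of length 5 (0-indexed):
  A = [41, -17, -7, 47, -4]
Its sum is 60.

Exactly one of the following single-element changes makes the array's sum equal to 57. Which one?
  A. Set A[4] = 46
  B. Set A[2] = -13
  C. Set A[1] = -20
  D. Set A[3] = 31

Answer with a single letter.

Option A: A[4] -4->46, delta=50, new_sum=60+(50)=110
Option B: A[2] -7->-13, delta=-6, new_sum=60+(-6)=54
Option C: A[1] -17->-20, delta=-3, new_sum=60+(-3)=57 <-- matches target
Option D: A[3] 47->31, delta=-16, new_sum=60+(-16)=44

Answer: C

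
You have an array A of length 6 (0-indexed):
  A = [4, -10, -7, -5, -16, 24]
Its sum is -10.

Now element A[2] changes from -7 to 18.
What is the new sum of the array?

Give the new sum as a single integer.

Old value at index 2: -7
New value at index 2: 18
Delta = 18 - -7 = 25
New sum = old_sum + delta = -10 + (25) = 15

Answer: 15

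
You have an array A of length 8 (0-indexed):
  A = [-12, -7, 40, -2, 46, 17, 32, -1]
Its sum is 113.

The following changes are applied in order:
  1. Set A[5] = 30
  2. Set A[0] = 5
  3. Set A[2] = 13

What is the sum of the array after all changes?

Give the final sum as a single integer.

Initial sum: 113
Change 1: A[5] 17 -> 30, delta = 13, sum = 126
Change 2: A[0] -12 -> 5, delta = 17, sum = 143
Change 3: A[2] 40 -> 13, delta = -27, sum = 116

Answer: 116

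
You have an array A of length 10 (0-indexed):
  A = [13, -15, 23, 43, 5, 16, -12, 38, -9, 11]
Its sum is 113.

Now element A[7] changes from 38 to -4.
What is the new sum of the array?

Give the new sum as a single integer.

Answer: 71

Derivation:
Old value at index 7: 38
New value at index 7: -4
Delta = -4 - 38 = -42
New sum = old_sum + delta = 113 + (-42) = 71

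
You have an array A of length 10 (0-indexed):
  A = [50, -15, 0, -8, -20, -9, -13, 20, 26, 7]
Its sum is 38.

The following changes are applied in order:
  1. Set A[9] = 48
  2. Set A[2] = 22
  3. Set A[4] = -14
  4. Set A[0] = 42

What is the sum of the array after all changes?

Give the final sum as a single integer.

Initial sum: 38
Change 1: A[9] 7 -> 48, delta = 41, sum = 79
Change 2: A[2] 0 -> 22, delta = 22, sum = 101
Change 3: A[4] -20 -> -14, delta = 6, sum = 107
Change 4: A[0] 50 -> 42, delta = -8, sum = 99

Answer: 99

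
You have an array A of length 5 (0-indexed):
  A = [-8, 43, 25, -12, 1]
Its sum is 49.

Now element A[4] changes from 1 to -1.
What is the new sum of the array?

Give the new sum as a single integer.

Answer: 47

Derivation:
Old value at index 4: 1
New value at index 4: -1
Delta = -1 - 1 = -2
New sum = old_sum + delta = 49 + (-2) = 47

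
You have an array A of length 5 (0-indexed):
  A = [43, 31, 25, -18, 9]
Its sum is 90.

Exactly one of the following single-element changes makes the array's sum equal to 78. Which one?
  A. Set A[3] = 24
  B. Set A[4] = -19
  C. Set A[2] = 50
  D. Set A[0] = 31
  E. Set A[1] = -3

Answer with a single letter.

Option A: A[3] -18->24, delta=42, new_sum=90+(42)=132
Option B: A[4] 9->-19, delta=-28, new_sum=90+(-28)=62
Option C: A[2] 25->50, delta=25, new_sum=90+(25)=115
Option D: A[0] 43->31, delta=-12, new_sum=90+(-12)=78 <-- matches target
Option E: A[1] 31->-3, delta=-34, new_sum=90+(-34)=56

Answer: D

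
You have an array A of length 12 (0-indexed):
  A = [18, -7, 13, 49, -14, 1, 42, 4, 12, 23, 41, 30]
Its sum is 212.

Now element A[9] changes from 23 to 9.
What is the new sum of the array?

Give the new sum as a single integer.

Old value at index 9: 23
New value at index 9: 9
Delta = 9 - 23 = -14
New sum = old_sum + delta = 212 + (-14) = 198

Answer: 198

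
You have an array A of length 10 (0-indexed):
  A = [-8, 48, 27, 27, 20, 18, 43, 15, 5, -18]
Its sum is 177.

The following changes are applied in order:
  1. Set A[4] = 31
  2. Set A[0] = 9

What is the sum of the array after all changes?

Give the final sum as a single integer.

Answer: 205

Derivation:
Initial sum: 177
Change 1: A[4] 20 -> 31, delta = 11, sum = 188
Change 2: A[0] -8 -> 9, delta = 17, sum = 205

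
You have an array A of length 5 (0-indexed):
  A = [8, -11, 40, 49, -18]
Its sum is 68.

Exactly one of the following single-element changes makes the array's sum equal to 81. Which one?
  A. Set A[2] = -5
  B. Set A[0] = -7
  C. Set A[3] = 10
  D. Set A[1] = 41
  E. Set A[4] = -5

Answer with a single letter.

Answer: E

Derivation:
Option A: A[2] 40->-5, delta=-45, new_sum=68+(-45)=23
Option B: A[0] 8->-7, delta=-15, new_sum=68+(-15)=53
Option C: A[3] 49->10, delta=-39, new_sum=68+(-39)=29
Option D: A[1] -11->41, delta=52, new_sum=68+(52)=120
Option E: A[4] -18->-5, delta=13, new_sum=68+(13)=81 <-- matches target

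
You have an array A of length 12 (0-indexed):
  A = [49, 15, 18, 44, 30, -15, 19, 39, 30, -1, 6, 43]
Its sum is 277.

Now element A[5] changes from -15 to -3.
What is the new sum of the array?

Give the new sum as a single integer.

Old value at index 5: -15
New value at index 5: -3
Delta = -3 - -15 = 12
New sum = old_sum + delta = 277 + (12) = 289

Answer: 289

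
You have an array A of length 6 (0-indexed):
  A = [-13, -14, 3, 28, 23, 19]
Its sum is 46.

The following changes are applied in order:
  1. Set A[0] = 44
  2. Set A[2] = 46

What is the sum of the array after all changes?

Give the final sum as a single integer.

Initial sum: 46
Change 1: A[0] -13 -> 44, delta = 57, sum = 103
Change 2: A[2] 3 -> 46, delta = 43, sum = 146

Answer: 146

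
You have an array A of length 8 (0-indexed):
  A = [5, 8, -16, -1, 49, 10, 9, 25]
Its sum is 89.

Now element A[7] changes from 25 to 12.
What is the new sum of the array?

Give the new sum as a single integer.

Answer: 76

Derivation:
Old value at index 7: 25
New value at index 7: 12
Delta = 12 - 25 = -13
New sum = old_sum + delta = 89 + (-13) = 76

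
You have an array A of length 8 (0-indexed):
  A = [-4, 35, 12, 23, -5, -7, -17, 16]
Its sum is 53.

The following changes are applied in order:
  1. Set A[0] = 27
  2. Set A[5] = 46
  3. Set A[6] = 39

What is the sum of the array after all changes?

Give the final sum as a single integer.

Answer: 193

Derivation:
Initial sum: 53
Change 1: A[0] -4 -> 27, delta = 31, sum = 84
Change 2: A[5] -7 -> 46, delta = 53, sum = 137
Change 3: A[6] -17 -> 39, delta = 56, sum = 193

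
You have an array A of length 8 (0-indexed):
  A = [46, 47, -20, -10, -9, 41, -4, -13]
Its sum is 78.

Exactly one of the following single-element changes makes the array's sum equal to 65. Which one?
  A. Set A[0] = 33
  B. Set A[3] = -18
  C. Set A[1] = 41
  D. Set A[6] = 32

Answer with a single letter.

Answer: A

Derivation:
Option A: A[0] 46->33, delta=-13, new_sum=78+(-13)=65 <-- matches target
Option B: A[3] -10->-18, delta=-8, new_sum=78+(-8)=70
Option C: A[1] 47->41, delta=-6, new_sum=78+(-6)=72
Option D: A[6] -4->32, delta=36, new_sum=78+(36)=114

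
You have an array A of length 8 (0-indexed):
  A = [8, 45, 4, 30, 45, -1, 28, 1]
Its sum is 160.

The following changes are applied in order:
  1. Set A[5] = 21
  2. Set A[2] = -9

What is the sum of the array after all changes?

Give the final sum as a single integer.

Answer: 169

Derivation:
Initial sum: 160
Change 1: A[5] -1 -> 21, delta = 22, sum = 182
Change 2: A[2] 4 -> -9, delta = -13, sum = 169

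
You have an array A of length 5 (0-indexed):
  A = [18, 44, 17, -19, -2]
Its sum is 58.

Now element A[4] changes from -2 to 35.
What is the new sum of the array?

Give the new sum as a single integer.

Old value at index 4: -2
New value at index 4: 35
Delta = 35 - -2 = 37
New sum = old_sum + delta = 58 + (37) = 95

Answer: 95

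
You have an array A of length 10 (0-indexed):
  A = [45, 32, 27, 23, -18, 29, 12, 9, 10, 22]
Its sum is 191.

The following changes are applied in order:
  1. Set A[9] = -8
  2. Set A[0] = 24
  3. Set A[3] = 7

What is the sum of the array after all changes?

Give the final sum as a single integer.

Answer: 124

Derivation:
Initial sum: 191
Change 1: A[9] 22 -> -8, delta = -30, sum = 161
Change 2: A[0] 45 -> 24, delta = -21, sum = 140
Change 3: A[3] 23 -> 7, delta = -16, sum = 124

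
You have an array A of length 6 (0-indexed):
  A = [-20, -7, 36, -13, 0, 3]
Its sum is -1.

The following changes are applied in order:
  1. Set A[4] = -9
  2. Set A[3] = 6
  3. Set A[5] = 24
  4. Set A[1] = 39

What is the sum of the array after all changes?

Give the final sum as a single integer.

Initial sum: -1
Change 1: A[4] 0 -> -9, delta = -9, sum = -10
Change 2: A[3] -13 -> 6, delta = 19, sum = 9
Change 3: A[5] 3 -> 24, delta = 21, sum = 30
Change 4: A[1] -7 -> 39, delta = 46, sum = 76

Answer: 76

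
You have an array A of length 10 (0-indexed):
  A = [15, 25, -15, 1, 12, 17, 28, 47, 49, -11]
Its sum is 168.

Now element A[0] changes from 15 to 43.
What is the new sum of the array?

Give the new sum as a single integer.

Old value at index 0: 15
New value at index 0: 43
Delta = 43 - 15 = 28
New sum = old_sum + delta = 168 + (28) = 196

Answer: 196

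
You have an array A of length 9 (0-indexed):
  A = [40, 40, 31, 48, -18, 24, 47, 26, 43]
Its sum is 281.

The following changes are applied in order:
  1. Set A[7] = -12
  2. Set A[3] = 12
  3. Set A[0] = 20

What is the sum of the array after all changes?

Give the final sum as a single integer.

Initial sum: 281
Change 1: A[7] 26 -> -12, delta = -38, sum = 243
Change 2: A[3] 48 -> 12, delta = -36, sum = 207
Change 3: A[0] 40 -> 20, delta = -20, sum = 187

Answer: 187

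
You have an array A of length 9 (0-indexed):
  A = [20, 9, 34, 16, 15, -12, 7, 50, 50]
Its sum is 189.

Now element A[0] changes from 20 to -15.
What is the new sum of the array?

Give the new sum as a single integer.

Answer: 154

Derivation:
Old value at index 0: 20
New value at index 0: -15
Delta = -15 - 20 = -35
New sum = old_sum + delta = 189 + (-35) = 154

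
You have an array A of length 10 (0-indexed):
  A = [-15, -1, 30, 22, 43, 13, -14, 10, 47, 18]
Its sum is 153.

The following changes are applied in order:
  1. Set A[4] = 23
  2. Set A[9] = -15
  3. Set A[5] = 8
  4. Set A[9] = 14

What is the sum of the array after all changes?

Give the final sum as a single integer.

Initial sum: 153
Change 1: A[4] 43 -> 23, delta = -20, sum = 133
Change 2: A[9] 18 -> -15, delta = -33, sum = 100
Change 3: A[5] 13 -> 8, delta = -5, sum = 95
Change 4: A[9] -15 -> 14, delta = 29, sum = 124

Answer: 124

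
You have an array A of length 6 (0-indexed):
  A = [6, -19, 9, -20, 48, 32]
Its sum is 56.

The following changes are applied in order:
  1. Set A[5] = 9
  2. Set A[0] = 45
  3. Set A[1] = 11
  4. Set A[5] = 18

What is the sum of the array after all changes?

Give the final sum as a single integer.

Initial sum: 56
Change 1: A[5] 32 -> 9, delta = -23, sum = 33
Change 2: A[0] 6 -> 45, delta = 39, sum = 72
Change 3: A[1] -19 -> 11, delta = 30, sum = 102
Change 4: A[5] 9 -> 18, delta = 9, sum = 111

Answer: 111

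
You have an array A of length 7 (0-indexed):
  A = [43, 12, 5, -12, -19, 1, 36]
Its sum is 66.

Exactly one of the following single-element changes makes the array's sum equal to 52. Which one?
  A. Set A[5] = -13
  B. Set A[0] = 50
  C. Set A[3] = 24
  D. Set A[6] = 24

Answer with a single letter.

Answer: A

Derivation:
Option A: A[5] 1->-13, delta=-14, new_sum=66+(-14)=52 <-- matches target
Option B: A[0] 43->50, delta=7, new_sum=66+(7)=73
Option C: A[3] -12->24, delta=36, new_sum=66+(36)=102
Option D: A[6] 36->24, delta=-12, new_sum=66+(-12)=54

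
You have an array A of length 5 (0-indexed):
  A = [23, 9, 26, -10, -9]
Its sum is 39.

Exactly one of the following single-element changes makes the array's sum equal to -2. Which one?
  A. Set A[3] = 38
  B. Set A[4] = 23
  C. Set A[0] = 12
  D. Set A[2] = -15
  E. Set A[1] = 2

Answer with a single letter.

Answer: D

Derivation:
Option A: A[3] -10->38, delta=48, new_sum=39+(48)=87
Option B: A[4] -9->23, delta=32, new_sum=39+(32)=71
Option C: A[0] 23->12, delta=-11, new_sum=39+(-11)=28
Option D: A[2] 26->-15, delta=-41, new_sum=39+(-41)=-2 <-- matches target
Option E: A[1] 9->2, delta=-7, new_sum=39+(-7)=32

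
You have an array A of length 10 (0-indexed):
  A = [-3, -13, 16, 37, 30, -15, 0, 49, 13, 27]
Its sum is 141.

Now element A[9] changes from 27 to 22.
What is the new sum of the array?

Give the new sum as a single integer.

Old value at index 9: 27
New value at index 9: 22
Delta = 22 - 27 = -5
New sum = old_sum + delta = 141 + (-5) = 136

Answer: 136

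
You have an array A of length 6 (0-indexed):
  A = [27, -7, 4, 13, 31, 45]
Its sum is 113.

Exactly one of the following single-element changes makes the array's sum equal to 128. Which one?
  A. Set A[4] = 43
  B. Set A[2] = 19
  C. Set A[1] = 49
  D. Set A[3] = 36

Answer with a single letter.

Option A: A[4] 31->43, delta=12, new_sum=113+(12)=125
Option B: A[2] 4->19, delta=15, new_sum=113+(15)=128 <-- matches target
Option C: A[1] -7->49, delta=56, new_sum=113+(56)=169
Option D: A[3] 13->36, delta=23, new_sum=113+(23)=136

Answer: B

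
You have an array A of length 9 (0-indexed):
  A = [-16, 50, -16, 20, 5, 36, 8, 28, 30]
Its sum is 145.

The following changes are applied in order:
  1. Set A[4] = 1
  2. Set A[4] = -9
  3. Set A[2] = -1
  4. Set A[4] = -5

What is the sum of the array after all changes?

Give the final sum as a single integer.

Answer: 150

Derivation:
Initial sum: 145
Change 1: A[4] 5 -> 1, delta = -4, sum = 141
Change 2: A[4] 1 -> -9, delta = -10, sum = 131
Change 3: A[2] -16 -> -1, delta = 15, sum = 146
Change 4: A[4] -9 -> -5, delta = 4, sum = 150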